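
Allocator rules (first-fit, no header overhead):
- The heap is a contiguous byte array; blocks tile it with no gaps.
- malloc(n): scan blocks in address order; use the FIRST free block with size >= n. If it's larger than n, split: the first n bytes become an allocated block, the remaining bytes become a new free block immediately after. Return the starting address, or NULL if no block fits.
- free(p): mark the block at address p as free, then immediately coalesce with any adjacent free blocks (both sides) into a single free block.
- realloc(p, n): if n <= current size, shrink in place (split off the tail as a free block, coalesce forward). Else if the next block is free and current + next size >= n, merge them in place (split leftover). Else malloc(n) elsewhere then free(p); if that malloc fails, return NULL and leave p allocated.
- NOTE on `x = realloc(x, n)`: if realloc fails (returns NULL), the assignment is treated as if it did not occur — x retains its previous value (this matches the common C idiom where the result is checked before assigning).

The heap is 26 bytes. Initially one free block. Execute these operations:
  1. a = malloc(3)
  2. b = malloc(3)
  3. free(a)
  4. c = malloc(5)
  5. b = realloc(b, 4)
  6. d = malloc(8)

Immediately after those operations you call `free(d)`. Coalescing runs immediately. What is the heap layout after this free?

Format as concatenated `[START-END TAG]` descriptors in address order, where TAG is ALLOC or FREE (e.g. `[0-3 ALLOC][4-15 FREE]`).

Answer: [0-5 FREE][6-10 ALLOC][11-14 ALLOC][15-25 FREE]

Derivation:
Op 1: a = malloc(3) -> a = 0; heap: [0-2 ALLOC][3-25 FREE]
Op 2: b = malloc(3) -> b = 3; heap: [0-2 ALLOC][3-5 ALLOC][6-25 FREE]
Op 3: free(a) -> (freed a); heap: [0-2 FREE][3-5 ALLOC][6-25 FREE]
Op 4: c = malloc(5) -> c = 6; heap: [0-2 FREE][3-5 ALLOC][6-10 ALLOC][11-25 FREE]
Op 5: b = realloc(b, 4) -> b = 11; heap: [0-5 FREE][6-10 ALLOC][11-14 ALLOC][15-25 FREE]
Op 6: d = malloc(8) -> d = 15; heap: [0-5 FREE][6-10 ALLOC][11-14 ALLOC][15-22 ALLOC][23-25 FREE]
free(d): d = 15 -> block [15-22 ALLOC]; mark free, coalesce with adjacent free neighbors -> [0-5 FREE][6-10 ALLOC][11-14 ALLOC][15-25 FREE]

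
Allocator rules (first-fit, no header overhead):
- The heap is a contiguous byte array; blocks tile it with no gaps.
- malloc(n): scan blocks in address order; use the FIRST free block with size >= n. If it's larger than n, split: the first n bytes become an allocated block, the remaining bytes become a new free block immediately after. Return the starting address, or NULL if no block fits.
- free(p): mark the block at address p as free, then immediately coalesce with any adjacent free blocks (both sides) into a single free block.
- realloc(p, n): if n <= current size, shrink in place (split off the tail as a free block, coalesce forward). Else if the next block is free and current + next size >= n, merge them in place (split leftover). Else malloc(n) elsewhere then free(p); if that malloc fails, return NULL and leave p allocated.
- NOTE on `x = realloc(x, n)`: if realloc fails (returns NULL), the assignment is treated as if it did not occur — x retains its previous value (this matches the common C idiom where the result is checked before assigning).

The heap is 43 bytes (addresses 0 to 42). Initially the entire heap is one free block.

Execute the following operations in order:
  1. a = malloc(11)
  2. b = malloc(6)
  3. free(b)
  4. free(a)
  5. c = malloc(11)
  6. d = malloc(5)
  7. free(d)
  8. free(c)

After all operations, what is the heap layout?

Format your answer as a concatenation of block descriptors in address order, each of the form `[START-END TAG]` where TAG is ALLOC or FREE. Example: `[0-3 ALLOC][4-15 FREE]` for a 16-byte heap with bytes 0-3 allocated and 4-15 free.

Op 1: a = malloc(11) -> a = 0; heap: [0-10 ALLOC][11-42 FREE]
Op 2: b = malloc(6) -> b = 11; heap: [0-10 ALLOC][11-16 ALLOC][17-42 FREE]
Op 3: free(b) -> (freed b); heap: [0-10 ALLOC][11-42 FREE]
Op 4: free(a) -> (freed a); heap: [0-42 FREE]
Op 5: c = malloc(11) -> c = 0; heap: [0-10 ALLOC][11-42 FREE]
Op 6: d = malloc(5) -> d = 11; heap: [0-10 ALLOC][11-15 ALLOC][16-42 FREE]
Op 7: free(d) -> (freed d); heap: [0-10 ALLOC][11-42 FREE]
Op 8: free(c) -> (freed c); heap: [0-42 FREE]

Answer: [0-42 FREE]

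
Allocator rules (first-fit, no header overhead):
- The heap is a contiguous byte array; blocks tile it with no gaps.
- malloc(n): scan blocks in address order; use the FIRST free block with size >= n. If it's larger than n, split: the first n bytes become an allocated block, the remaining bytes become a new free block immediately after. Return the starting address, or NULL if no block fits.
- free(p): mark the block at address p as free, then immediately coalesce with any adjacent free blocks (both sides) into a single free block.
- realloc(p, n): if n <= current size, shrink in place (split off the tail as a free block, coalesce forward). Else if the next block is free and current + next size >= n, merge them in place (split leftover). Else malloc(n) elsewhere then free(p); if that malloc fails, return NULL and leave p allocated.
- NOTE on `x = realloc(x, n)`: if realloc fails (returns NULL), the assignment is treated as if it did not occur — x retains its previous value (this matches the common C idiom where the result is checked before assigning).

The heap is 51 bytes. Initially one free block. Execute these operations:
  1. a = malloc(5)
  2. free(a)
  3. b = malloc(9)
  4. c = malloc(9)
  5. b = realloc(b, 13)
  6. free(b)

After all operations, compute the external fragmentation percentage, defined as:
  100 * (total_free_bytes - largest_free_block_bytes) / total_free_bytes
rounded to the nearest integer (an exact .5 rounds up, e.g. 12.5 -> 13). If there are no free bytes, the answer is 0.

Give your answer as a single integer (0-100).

Answer: 21

Derivation:
Op 1: a = malloc(5) -> a = 0; heap: [0-4 ALLOC][5-50 FREE]
Op 2: free(a) -> (freed a); heap: [0-50 FREE]
Op 3: b = malloc(9) -> b = 0; heap: [0-8 ALLOC][9-50 FREE]
Op 4: c = malloc(9) -> c = 9; heap: [0-8 ALLOC][9-17 ALLOC][18-50 FREE]
Op 5: b = realloc(b, 13) -> b = 18; heap: [0-8 FREE][9-17 ALLOC][18-30 ALLOC][31-50 FREE]
Op 6: free(b) -> (freed b); heap: [0-8 FREE][9-17 ALLOC][18-50 FREE]
Free blocks: [9 33] total_free=42 largest=33 -> 100*(42-33)/42 = 900/42 ≈ 21.429 -> rounds to 21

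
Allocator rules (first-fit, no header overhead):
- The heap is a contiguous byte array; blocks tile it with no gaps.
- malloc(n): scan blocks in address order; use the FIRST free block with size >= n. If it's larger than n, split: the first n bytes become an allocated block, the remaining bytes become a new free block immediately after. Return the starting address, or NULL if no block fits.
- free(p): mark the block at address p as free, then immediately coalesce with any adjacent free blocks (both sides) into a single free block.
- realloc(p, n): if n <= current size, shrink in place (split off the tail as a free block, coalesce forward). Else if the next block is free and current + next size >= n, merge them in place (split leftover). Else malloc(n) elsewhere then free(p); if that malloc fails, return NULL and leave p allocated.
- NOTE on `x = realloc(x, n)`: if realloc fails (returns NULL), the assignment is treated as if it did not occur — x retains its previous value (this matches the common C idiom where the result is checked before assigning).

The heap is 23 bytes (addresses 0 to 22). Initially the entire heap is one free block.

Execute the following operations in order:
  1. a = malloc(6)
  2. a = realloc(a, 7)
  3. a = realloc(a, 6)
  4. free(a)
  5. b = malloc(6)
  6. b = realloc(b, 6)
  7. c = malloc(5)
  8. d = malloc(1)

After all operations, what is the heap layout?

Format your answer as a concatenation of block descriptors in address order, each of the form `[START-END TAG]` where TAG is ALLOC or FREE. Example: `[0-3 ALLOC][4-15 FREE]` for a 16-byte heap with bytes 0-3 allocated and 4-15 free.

Answer: [0-5 ALLOC][6-10 ALLOC][11-11 ALLOC][12-22 FREE]

Derivation:
Op 1: a = malloc(6) -> a = 0; heap: [0-5 ALLOC][6-22 FREE]
Op 2: a = realloc(a, 7) -> a = 0; heap: [0-6 ALLOC][7-22 FREE]
Op 3: a = realloc(a, 6) -> a = 0; heap: [0-5 ALLOC][6-22 FREE]
Op 4: free(a) -> (freed a); heap: [0-22 FREE]
Op 5: b = malloc(6) -> b = 0; heap: [0-5 ALLOC][6-22 FREE]
Op 6: b = realloc(b, 6) -> b = 0; heap: [0-5 ALLOC][6-22 FREE]
Op 7: c = malloc(5) -> c = 6; heap: [0-5 ALLOC][6-10 ALLOC][11-22 FREE]
Op 8: d = malloc(1) -> d = 11; heap: [0-5 ALLOC][6-10 ALLOC][11-11 ALLOC][12-22 FREE]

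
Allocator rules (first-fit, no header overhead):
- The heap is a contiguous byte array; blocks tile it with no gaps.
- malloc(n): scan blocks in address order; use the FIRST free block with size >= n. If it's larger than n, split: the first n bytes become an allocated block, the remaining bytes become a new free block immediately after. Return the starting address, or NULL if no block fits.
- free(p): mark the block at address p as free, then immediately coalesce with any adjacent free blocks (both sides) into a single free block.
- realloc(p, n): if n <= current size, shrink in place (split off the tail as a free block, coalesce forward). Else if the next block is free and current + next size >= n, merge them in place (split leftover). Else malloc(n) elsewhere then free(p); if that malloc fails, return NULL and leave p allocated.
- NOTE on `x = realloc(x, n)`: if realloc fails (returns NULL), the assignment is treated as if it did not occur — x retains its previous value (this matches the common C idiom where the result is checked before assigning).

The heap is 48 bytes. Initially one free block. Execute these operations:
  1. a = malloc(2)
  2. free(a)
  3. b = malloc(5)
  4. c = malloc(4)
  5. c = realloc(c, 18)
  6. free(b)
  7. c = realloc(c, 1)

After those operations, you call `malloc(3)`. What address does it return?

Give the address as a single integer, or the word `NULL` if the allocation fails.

Answer: 0

Derivation:
Op 1: a = malloc(2) -> a = 0; heap: [0-1 ALLOC][2-47 FREE]
Op 2: free(a) -> (freed a); heap: [0-47 FREE]
Op 3: b = malloc(5) -> b = 0; heap: [0-4 ALLOC][5-47 FREE]
Op 4: c = malloc(4) -> c = 5; heap: [0-4 ALLOC][5-8 ALLOC][9-47 FREE]
Op 5: c = realloc(c, 18) -> c = 5; heap: [0-4 ALLOC][5-22 ALLOC][23-47 FREE]
Op 6: free(b) -> (freed b); heap: [0-4 FREE][5-22 ALLOC][23-47 FREE]
Op 7: c = realloc(c, 1) -> c = 5; heap: [0-4 FREE][5-5 ALLOC][6-47 FREE]
malloc(3): first-fit scan over [0-4 FREE][5-5 ALLOC][6-47 FREE] -> 0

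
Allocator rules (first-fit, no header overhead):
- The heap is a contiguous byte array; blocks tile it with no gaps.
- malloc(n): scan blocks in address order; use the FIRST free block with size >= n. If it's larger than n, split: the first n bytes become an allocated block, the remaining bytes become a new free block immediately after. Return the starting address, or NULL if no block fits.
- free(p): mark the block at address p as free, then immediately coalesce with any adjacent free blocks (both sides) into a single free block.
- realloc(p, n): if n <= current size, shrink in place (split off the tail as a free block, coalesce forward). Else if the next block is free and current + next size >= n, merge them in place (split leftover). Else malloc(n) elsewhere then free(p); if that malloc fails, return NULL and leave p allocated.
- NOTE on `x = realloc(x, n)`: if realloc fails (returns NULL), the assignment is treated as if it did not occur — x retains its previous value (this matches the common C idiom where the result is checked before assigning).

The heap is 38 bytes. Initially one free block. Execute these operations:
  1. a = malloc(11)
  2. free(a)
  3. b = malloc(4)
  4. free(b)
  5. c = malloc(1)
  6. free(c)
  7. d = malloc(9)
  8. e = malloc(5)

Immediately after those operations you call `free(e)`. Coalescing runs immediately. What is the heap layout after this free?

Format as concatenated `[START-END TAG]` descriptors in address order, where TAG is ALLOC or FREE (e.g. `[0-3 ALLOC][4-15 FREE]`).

Answer: [0-8 ALLOC][9-37 FREE]

Derivation:
Op 1: a = malloc(11) -> a = 0; heap: [0-10 ALLOC][11-37 FREE]
Op 2: free(a) -> (freed a); heap: [0-37 FREE]
Op 3: b = malloc(4) -> b = 0; heap: [0-3 ALLOC][4-37 FREE]
Op 4: free(b) -> (freed b); heap: [0-37 FREE]
Op 5: c = malloc(1) -> c = 0; heap: [0-0 ALLOC][1-37 FREE]
Op 6: free(c) -> (freed c); heap: [0-37 FREE]
Op 7: d = malloc(9) -> d = 0; heap: [0-8 ALLOC][9-37 FREE]
Op 8: e = malloc(5) -> e = 9; heap: [0-8 ALLOC][9-13 ALLOC][14-37 FREE]
free(e): e = 9 -> block [9-13 ALLOC]; mark free, coalesce with adjacent free neighbors -> [0-8 ALLOC][9-37 FREE]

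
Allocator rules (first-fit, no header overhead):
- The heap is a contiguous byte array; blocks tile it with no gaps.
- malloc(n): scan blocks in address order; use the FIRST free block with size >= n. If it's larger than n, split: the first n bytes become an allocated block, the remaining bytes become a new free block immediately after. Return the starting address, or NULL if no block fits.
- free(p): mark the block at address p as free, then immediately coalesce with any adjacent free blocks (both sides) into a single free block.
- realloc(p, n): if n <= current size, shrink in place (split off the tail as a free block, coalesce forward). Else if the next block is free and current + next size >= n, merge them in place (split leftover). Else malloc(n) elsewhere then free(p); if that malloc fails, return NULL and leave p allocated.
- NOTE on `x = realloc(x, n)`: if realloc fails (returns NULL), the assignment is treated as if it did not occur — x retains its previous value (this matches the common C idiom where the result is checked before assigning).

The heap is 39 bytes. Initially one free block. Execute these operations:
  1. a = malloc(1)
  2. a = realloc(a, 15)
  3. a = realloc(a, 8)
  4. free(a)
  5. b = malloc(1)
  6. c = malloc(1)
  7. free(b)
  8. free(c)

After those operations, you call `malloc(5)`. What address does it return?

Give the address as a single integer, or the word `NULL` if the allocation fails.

Answer: 0

Derivation:
Op 1: a = malloc(1) -> a = 0; heap: [0-0 ALLOC][1-38 FREE]
Op 2: a = realloc(a, 15) -> a = 0; heap: [0-14 ALLOC][15-38 FREE]
Op 3: a = realloc(a, 8) -> a = 0; heap: [0-7 ALLOC][8-38 FREE]
Op 4: free(a) -> (freed a); heap: [0-38 FREE]
Op 5: b = malloc(1) -> b = 0; heap: [0-0 ALLOC][1-38 FREE]
Op 6: c = malloc(1) -> c = 1; heap: [0-0 ALLOC][1-1 ALLOC][2-38 FREE]
Op 7: free(b) -> (freed b); heap: [0-0 FREE][1-1 ALLOC][2-38 FREE]
Op 8: free(c) -> (freed c); heap: [0-38 FREE]
malloc(5): first-fit scan over [0-38 FREE] -> 0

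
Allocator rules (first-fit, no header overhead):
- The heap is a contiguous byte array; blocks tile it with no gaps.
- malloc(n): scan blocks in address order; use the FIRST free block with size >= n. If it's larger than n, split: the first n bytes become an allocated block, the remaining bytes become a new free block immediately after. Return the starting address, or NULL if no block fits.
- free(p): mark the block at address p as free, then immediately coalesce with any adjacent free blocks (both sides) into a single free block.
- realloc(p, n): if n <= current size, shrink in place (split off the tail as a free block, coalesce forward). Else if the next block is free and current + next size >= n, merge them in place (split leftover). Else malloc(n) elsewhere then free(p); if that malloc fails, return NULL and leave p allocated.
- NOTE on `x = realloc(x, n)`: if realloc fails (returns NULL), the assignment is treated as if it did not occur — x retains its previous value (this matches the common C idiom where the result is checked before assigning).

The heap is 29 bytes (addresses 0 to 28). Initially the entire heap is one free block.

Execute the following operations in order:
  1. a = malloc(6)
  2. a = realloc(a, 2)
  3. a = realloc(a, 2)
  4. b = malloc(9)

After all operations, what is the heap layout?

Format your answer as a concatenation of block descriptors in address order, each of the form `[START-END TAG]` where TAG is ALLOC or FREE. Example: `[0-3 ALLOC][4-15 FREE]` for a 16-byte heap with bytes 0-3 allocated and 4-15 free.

Op 1: a = malloc(6) -> a = 0; heap: [0-5 ALLOC][6-28 FREE]
Op 2: a = realloc(a, 2) -> a = 0; heap: [0-1 ALLOC][2-28 FREE]
Op 3: a = realloc(a, 2) -> a = 0; heap: [0-1 ALLOC][2-28 FREE]
Op 4: b = malloc(9) -> b = 2; heap: [0-1 ALLOC][2-10 ALLOC][11-28 FREE]

Answer: [0-1 ALLOC][2-10 ALLOC][11-28 FREE]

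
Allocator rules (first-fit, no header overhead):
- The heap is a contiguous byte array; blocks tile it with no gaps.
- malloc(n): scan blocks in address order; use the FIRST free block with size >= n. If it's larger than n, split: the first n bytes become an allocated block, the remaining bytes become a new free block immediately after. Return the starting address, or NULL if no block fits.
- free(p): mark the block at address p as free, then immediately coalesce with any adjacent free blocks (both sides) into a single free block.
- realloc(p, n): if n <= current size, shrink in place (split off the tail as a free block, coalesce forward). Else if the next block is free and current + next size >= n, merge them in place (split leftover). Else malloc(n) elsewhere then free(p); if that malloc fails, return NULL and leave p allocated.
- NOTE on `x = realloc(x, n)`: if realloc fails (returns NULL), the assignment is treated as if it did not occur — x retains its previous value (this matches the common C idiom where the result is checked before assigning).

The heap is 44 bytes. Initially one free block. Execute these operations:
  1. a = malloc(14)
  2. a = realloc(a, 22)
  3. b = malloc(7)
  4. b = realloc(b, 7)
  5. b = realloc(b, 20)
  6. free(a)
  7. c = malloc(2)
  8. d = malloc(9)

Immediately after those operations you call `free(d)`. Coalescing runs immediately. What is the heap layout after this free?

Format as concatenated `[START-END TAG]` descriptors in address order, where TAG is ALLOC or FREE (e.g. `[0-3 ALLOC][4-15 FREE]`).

Op 1: a = malloc(14) -> a = 0; heap: [0-13 ALLOC][14-43 FREE]
Op 2: a = realloc(a, 22) -> a = 0; heap: [0-21 ALLOC][22-43 FREE]
Op 3: b = malloc(7) -> b = 22; heap: [0-21 ALLOC][22-28 ALLOC][29-43 FREE]
Op 4: b = realloc(b, 7) -> b = 22; heap: [0-21 ALLOC][22-28 ALLOC][29-43 FREE]
Op 5: b = realloc(b, 20) -> b = 22; heap: [0-21 ALLOC][22-41 ALLOC][42-43 FREE]
Op 6: free(a) -> (freed a); heap: [0-21 FREE][22-41 ALLOC][42-43 FREE]
Op 7: c = malloc(2) -> c = 0; heap: [0-1 ALLOC][2-21 FREE][22-41 ALLOC][42-43 FREE]
Op 8: d = malloc(9) -> d = 2; heap: [0-1 ALLOC][2-10 ALLOC][11-21 FREE][22-41 ALLOC][42-43 FREE]
free(d): d = 2 -> block [2-10 ALLOC]; mark free, coalesce with adjacent free neighbors -> [0-1 ALLOC][2-21 FREE][22-41 ALLOC][42-43 FREE]

Answer: [0-1 ALLOC][2-21 FREE][22-41 ALLOC][42-43 FREE]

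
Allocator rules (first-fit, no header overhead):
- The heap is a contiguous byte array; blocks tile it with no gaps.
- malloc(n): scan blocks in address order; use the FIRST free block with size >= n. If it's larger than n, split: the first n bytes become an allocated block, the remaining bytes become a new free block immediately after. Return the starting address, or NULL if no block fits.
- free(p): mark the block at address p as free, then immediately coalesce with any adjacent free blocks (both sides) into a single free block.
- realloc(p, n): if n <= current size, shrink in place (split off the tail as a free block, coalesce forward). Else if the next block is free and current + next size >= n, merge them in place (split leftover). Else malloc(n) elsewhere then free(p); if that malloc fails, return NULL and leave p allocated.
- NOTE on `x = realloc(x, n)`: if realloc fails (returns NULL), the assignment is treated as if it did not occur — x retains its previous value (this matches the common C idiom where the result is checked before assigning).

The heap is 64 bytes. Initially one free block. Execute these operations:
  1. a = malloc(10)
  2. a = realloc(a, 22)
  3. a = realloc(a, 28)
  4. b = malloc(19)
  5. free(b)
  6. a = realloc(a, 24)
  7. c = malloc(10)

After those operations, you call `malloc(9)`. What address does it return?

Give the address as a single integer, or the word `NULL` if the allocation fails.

Op 1: a = malloc(10) -> a = 0; heap: [0-9 ALLOC][10-63 FREE]
Op 2: a = realloc(a, 22) -> a = 0; heap: [0-21 ALLOC][22-63 FREE]
Op 3: a = realloc(a, 28) -> a = 0; heap: [0-27 ALLOC][28-63 FREE]
Op 4: b = malloc(19) -> b = 28; heap: [0-27 ALLOC][28-46 ALLOC][47-63 FREE]
Op 5: free(b) -> (freed b); heap: [0-27 ALLOC][28-63 FREE]
Op 6: a = realloc(a, 24) -> a = 0; heap: [0-23 ALLOC][24-63 FREE]
Op 7: c = malloc(10) -> c = 24; heap: [0-23 ALLOC][24-33 ALLOC][34-63 FREE]
malloc(9): first-fit scan over [0-23 ALLOC][24-33 ALLOC][34-63 FREE] -> 34

Answer: 34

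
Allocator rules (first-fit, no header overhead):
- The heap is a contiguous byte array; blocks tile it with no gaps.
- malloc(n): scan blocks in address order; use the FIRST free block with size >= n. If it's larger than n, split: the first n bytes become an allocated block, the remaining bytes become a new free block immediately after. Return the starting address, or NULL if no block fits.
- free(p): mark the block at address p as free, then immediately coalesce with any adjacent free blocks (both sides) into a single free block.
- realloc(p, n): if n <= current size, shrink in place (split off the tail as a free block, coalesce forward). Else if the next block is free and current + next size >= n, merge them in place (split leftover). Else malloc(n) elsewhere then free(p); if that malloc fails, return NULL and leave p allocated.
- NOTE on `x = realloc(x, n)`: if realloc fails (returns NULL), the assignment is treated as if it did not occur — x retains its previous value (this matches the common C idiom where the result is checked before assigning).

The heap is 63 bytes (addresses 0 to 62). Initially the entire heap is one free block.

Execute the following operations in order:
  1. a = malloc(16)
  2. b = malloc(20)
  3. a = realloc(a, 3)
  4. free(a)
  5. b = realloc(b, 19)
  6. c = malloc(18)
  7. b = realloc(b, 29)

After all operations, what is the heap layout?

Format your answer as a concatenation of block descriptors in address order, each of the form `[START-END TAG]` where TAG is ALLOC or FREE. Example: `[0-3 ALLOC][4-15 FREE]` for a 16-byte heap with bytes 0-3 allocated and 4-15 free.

Op 1: a = malloc(16) -> a = 0; heap: [0-15 ALLOC][16-62 FREE]
Op 2: b = malloc(20) -> b = 16; heap: [0-15 ALLOC][16-35 ALLOC][36-62 FREE]
Op 3: a = realloc(a, 3) -> a = 0; heap: [0-2 ALLOC][3-15 FREE][16-35 ALLOC][36-62 FREE]
Op 4: free(a) -> (freed a); heap: [0-15 FREE][16-35 ALLOC][36-62 FREE]
Op 5: b = realloc(b, 19) -> b = 16; heap: [0-15 FREE][16-34 ALLOC][35-62 FREE]
Op 6: c = malloc(18) -> c = 35; heap: [0-15 FREE][16-34 ALLOC][35-52 ALLOC][53-62 FREE]
Op 7: b = realloc(b, 29) -> NULL (b unchanged); heap: [0-15 FREE][16-34 ALLOC][35-52 ALLOC][53-62 FREE]

Answer: [0-15 FREE][16-34 ALLOC][35-52 ALLOC][53-62 FREE]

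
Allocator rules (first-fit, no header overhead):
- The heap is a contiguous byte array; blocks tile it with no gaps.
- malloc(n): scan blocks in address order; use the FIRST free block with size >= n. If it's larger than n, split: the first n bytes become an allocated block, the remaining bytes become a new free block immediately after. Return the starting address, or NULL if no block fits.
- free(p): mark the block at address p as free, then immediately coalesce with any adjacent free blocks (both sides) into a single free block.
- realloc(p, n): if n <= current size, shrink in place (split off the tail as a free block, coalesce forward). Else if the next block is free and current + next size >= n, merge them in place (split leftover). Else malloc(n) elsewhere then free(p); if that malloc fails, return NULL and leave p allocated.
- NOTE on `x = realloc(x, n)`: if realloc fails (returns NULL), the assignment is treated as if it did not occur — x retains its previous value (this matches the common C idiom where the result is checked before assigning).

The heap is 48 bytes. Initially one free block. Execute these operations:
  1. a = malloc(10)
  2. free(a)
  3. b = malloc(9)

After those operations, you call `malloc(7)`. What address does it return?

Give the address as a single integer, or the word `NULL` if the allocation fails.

Op 1: a = malloc(10) -> a = 0; heap: [0-9 ALLOC][10-47 FREE]
Op 2: free(a) -> (freed a); heap: [0-47 FREE]
Op 3: b = malloc(9) -> b = 0; heap: [0-8 ALLOC][9-47 FREE]
malloc(7): first-fit scan over [0-8 ALLOC][9-47 FREE] -> 9

Answer: 9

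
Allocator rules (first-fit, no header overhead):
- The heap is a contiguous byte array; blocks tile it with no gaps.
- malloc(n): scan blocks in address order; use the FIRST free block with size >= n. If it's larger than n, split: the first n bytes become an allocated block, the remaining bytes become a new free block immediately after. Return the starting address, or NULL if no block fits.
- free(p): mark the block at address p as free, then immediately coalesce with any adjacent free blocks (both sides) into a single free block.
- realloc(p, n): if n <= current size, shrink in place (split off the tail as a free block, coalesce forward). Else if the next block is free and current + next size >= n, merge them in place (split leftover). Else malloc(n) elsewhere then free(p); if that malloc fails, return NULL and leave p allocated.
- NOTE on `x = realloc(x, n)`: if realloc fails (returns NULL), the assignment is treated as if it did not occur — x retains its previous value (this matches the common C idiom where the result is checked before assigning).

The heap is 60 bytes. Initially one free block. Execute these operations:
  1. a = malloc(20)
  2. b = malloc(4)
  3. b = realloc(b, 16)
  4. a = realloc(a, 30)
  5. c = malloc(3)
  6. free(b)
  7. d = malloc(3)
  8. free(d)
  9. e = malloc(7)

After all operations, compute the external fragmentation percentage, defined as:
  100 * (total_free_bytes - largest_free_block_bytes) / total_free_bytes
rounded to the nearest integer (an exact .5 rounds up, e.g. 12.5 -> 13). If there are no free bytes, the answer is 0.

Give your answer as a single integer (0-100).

Op 1: a = malloc(20) -> a = 0; heap: [0-19 ALLOC][20-59 FREE]
Op 2: b = malloc(4) -> b = 20; heap: [0-19 ALLOC][20-23 ALLOC][24-59 FREE]
Op 3: b = realloc(b, 16) -> b = 20; heap: [0-19 ALLOC][20-35 ALLOC][36-59 FREE]
Op 4: a = realloc(a, 30) -> NULL (a unchanged); heap: [0-19 ALLOC][20-35 ALLOC][36-59 FREE]
Op 5: c = malloc(3) -> c = 36; heap: [0-19 ALLOC][20-35 ALLOC][36-38 ALLOC][39-59 FREE]
Op 6: free(b) -> (freed b); heap: [0-19 ALLOC][20-35 FREE][36-38 ALLOC][39-59 FREE]
Op 7: d = malloc(3) -> d = 20; heap: [0-19 ALLOC][20-22 ALLOC][23-35 FREE][36-38 ALLOC][39-59 FREE]
Op 8: free(d) -> (freed d); heap: [0-19 ALLOC][20-35 FREE][36-38 ALLOC][39-59 FREE]
Op 9: e = malloc(7) -> e = 20; heap: [0-19 ALLOC][20-26 ALLOC][27-35 FREE][36-38 ALLOC][39-59 FREE]
Free blocks: [9 21] total_free=30 largest=21 -> 100*(30-21)/30 = 900/30 = 30

Answer: 30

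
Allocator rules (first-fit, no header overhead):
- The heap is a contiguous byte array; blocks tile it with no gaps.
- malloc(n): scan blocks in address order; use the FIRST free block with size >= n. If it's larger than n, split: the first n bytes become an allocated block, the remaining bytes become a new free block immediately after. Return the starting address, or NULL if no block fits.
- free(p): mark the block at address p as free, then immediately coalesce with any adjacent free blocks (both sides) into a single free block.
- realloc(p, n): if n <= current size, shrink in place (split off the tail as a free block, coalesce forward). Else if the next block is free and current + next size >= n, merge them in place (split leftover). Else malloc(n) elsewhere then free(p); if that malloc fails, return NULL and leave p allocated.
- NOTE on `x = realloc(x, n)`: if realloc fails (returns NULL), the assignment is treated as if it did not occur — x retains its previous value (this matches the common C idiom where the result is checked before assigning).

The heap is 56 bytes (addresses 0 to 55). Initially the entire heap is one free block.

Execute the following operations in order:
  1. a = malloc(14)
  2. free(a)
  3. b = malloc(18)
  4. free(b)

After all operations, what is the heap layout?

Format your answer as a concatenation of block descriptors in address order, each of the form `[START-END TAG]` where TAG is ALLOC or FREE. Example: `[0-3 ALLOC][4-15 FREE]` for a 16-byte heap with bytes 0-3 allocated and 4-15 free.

Answer: [0-55 FREE]

Derivation:
Op 1: a = malloc(14) -> a = 0; heap: [0-13 ALLOC][14-55 FREE]
Op 2: free(a) -> (freed a); heap: [0-55 FREE]
Op 3: b = malloc(18) -> b = 0; heap: [0-17 ALLOC][18-55 FREE]
Op 4: free(b) -> (freed b); heap: [0-55 FREE]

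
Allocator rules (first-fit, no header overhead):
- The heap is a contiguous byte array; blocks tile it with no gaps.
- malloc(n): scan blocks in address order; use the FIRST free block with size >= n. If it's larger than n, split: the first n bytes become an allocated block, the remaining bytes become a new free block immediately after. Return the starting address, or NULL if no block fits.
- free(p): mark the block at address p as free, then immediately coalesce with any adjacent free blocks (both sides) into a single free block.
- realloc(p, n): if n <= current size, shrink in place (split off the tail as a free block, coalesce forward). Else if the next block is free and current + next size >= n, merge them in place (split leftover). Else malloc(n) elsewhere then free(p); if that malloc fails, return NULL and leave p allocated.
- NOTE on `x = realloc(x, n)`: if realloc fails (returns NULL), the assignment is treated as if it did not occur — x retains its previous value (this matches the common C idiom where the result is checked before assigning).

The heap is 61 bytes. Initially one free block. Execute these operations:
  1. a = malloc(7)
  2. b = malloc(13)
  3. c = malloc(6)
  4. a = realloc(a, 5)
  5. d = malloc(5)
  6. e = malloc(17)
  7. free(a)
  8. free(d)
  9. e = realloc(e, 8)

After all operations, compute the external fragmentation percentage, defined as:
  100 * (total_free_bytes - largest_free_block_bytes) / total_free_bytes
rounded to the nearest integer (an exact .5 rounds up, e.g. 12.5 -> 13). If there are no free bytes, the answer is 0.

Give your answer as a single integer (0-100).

Op 1: a = malloc(7) -> a = 0; heap: [0-6 ALLOC][7-60 FREE]
Op 2: b = malloc(13) -> b = 7; heap: [0-6 ALLOC][7-19 ALLOC][20-60 FREE]
Op 3: c = malloc(6) -> c = 20; heap: [0-6 ALLOC][7-19 ALLOC][20-25 ALLOC][26-60 FREE]
Op 4: a = realloc(a, 5) -> a = 0; heap: [0-4 ALLOC][5-6 FREE][7-19 ALLOC][20-25 ALLOC][26-60 FREE]
Op 5: d = malloc(5) -> d = 26; heap: [0-4 ALLOC][5-6 FREE][7-19 ALLOC][20-25 ALLOC][26-30 ALLOC][31-60 FREE]
Op 6: e = malloc(17) -> e = 31; heap: [0-4 ALLOC][5-6 FREE][7-19 ALLOC][20-25 ALLOC][26-30 ALLOC][31-47 ALLOC][48-60 FREE]
Op 7: free(a) -> (freed a); heap: [0-6 FREE][7-19 ALLOC][20-25 ALLOC][26-30 ALLOC][31-47 ALLOC][48-60 FREE]
Op 8: free(d) -> (freed d); heap: [0-6 FREE][7-19 ALLOC][20-25 ALLOC][26-30 FREE][31-47 ALLOC][48-60 FREE]
Op 9: e = realloc(e, 8) -> e = 31; heap: [0-6 FREE][7-19 ALLOC][20-25 ALLOC][26-30 FREE][31-38 ALLOC][39-60 FREE]
Free blocks: [7 5 22] total_free=34 largest=22 -> 100*(34-22)/34 = 1200/34 ≈ 35.294 -> rounds to 35

Answer: 35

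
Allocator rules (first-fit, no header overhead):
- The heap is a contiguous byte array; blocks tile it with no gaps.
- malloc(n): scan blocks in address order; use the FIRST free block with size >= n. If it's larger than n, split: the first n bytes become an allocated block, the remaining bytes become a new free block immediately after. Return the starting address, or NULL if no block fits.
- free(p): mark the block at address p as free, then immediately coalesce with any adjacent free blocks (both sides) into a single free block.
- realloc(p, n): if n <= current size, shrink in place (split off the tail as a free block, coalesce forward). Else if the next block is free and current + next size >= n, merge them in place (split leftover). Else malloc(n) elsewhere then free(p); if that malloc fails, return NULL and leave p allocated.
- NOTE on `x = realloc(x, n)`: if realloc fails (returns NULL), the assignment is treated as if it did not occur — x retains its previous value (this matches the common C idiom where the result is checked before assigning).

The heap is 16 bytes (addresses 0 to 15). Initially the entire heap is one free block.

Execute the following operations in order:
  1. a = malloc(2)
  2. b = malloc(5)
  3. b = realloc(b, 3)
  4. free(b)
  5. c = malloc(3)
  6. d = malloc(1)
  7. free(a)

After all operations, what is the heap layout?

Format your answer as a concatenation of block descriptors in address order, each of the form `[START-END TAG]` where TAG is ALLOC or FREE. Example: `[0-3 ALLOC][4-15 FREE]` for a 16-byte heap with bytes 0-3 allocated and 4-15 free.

Op 1: a = malloc(2) -> a = 0; heap: [0-1 ALLOC][2-15 FREE]
Op 2: b = malloc(5) -> b = 2; heap: [0-1 ALLOC][2-6 ALLOC][7-15 FREE]
Op 3: b = realloc(b, 3) -> b = 2; heap: [0-1 ALLOC][2-4 ALLOC][5-15 FREE]
Op 4: free(b) -> (freed b); heap: [0-1 ALLOC][2-15 FREE]
Op 5: c = malloc(3) -> c = 2; heap: [0-1 ALLOC][2-4 ALLOC][5-15 FREE]
Op 6: d = malloc(1) -> d = 5; heap: [0-1 ALLOC][2-4 ALLOC][5-5 ALLOC][6-15 FREE]
Op 7: free(a) -> (freed a); heap: [0-1 FREE][2-4 ALLOC][5-5 ALLOC][6-15 FREE]

Answer: [0-1 FREE][2-4 ALLOC][5-5 ALLOC][6-15 FREE]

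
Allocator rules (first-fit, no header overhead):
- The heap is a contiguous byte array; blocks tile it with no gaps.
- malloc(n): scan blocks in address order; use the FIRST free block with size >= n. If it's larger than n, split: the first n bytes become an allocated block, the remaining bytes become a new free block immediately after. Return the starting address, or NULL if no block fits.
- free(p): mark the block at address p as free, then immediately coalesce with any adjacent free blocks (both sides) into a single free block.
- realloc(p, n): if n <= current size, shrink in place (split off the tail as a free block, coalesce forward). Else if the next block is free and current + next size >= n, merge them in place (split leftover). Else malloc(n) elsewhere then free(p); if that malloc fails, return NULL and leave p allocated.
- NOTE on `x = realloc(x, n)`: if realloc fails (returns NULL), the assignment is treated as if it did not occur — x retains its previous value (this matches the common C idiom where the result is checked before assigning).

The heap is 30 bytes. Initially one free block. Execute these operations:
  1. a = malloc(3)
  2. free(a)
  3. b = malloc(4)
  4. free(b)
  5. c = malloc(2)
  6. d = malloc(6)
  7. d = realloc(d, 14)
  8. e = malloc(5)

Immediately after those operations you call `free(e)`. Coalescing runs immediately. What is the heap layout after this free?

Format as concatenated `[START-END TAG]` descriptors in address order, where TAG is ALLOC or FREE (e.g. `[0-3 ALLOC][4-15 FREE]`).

Answer: [0-1 ALLOC][2-15 ALLOC][16-29 FREE]

Derivation:
Op 1: a = malloc(3) -> a = 0; heap: [0-2 ALLOC][3-29 FREE]
Op 2: free(a) -> (freed a); heap: [0-29 FREE]
Op 3: b = malloc(4) -> b = 0; heap: [0-3 ALLOC][4-29 FREE]
Op 4: free(b) -> (freed b); heap: [0-29 FREE]
Op 5: c = malloc(2) -> c = 0; heap: [0-1 ALLOC][2-29 FREE]
Op 6: d = malloc(6) -> d = 2; heap: [0-1 ALLOC][2-7 ALLOC][8-29 FREE]
Op 7: d = realloc(d, 14) -> d = 2; heap: [0-1 ALLOC][2-15 ALLOC][16-29 FREE]
Op 8: e = malloc(5) -> e = 16; heap: [0-1 ALLOC][2-15 ALLOC][16-20 ALLOC][21-29 FREE]
free(e): e = 16 -> block [16-20 ALLOC]; mark free, coalesce with adjacent free neighbors -> [0-1 ALLOC][2-15 ALLOC][16-29 FREE]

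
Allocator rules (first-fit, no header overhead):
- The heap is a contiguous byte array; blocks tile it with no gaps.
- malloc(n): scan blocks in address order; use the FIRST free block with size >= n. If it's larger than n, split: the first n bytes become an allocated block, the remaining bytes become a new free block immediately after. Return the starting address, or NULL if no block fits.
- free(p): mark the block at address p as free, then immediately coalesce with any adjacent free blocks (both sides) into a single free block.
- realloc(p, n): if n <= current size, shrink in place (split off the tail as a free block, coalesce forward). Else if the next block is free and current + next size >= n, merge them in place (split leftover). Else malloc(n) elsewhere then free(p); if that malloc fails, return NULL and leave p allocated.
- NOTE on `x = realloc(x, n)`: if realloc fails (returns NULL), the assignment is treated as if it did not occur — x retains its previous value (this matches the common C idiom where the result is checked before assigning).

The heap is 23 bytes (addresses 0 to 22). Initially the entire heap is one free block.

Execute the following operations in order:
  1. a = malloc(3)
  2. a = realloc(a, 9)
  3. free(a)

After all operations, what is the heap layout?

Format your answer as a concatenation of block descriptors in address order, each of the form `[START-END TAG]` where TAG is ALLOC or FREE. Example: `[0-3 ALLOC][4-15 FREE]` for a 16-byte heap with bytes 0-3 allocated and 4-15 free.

Answer: [0-22 FREE]

Derivation:
Op 1: a = malloc(3) -> a = 0; heap: [0-2 ALLOC][3-22 FREE]
Op 2: a = realloc(a, 9) -> a = 0; heap: [0-8 ALLOC][9-22 FREE]
Op 3: free(a) -> (freed a); heap: [0-22 FREE]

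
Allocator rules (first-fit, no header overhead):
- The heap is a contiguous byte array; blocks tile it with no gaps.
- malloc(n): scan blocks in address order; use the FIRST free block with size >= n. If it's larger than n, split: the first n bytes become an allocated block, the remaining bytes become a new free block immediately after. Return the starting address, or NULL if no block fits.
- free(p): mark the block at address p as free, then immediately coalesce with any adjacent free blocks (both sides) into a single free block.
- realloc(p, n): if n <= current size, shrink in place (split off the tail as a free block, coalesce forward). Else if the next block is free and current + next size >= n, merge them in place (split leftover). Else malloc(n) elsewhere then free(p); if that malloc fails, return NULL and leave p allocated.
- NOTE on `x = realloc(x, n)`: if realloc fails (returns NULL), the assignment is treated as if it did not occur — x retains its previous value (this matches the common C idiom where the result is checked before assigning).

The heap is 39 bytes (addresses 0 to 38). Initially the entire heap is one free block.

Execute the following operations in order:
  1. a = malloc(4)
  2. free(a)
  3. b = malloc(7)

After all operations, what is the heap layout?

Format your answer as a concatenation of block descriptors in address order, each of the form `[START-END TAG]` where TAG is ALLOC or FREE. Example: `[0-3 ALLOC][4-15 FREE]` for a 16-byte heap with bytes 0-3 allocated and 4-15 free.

Answer: [0-6 ALLOC][7-38 FREE]

Derivation:
Op 1: a = malloc(4) -> a = 0; heap: [0-3 ALLOC][4-38 FREE]
Op 2: free(a) -> (freed a); heap: [0-38 FREE]
Op 3: b = malloc(7) -> b = 0; heap: [0-6 ALLOC][7-38 FREE]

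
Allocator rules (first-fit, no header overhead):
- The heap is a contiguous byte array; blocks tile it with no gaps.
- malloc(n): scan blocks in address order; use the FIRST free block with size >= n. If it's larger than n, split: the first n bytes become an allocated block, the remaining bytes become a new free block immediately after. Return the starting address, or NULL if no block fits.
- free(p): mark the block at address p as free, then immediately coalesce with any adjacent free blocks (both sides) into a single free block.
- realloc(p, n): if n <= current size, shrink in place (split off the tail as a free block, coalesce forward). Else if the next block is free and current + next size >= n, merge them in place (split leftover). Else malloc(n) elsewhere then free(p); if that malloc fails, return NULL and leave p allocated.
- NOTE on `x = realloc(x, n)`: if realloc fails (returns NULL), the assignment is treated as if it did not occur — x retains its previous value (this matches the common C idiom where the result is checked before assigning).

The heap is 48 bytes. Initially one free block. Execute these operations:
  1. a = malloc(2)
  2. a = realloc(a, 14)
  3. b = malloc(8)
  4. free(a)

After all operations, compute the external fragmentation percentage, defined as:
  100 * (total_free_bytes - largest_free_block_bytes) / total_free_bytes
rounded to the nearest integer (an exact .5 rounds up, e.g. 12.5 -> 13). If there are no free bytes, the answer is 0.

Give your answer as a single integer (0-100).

Op 1: a = malloc(2) -> a = 0; heap: [0-1 ALLOC][2-47 FREE]
Op 2: a = realloc(a, 14) -> a = 0; heap: [0-13 ALLOC][14-47 FREE]
Op 3: b = malloc(8) -> b = 14; heap: [0-13 ALLOC][14-21 ALLOC][22-47 FREE]
Op 4: free(a) -> (freed a); heap: [0-13 FREE][14-21 ALLOC][22-47 FREE]
Free blocks: [14 26] total_free=40 largest=26 -> 100*(40-26)/40 = 1400/40 = 35

Answer: 35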